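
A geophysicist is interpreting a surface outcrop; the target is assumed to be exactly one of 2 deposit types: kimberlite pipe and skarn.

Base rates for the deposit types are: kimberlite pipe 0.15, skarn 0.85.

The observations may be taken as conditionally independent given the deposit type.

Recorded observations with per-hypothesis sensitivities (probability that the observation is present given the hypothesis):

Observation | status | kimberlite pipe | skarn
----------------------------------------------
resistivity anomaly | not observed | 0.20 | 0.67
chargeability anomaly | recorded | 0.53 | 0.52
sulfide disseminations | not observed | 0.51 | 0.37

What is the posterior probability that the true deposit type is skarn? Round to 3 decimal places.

0.747

By Bayes' rule with conditional independence, the unnormalized weight for each hypothesis is prior × ∏ likelihoods (using 1 − P(present | H) for each absent observation):
  kimberlite pipe: 0.15 × (1 − 0.20) × 0.53 × (1 − 0.51) = 0.031164
  skarn: 0.85 × (1 − 0.67) × 0.52 × (1 − 0.37) = 0.091892
Normalizing constant Z = 0.031164 + 0.091892 = 0.12306.
P(skarn | evidence) = 0.091892 / 0.12306 ≈ 0.747.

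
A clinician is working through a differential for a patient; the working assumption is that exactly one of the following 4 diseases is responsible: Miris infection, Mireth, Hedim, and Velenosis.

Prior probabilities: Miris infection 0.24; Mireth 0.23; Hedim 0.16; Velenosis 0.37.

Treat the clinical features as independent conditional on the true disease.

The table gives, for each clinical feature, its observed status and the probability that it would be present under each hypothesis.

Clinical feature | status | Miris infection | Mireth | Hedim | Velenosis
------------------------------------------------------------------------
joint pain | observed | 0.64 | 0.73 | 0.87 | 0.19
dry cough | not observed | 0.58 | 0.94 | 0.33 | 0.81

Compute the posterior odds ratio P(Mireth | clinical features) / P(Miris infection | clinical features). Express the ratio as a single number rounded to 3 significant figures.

0.156

Unnormalized posterior weight (prior times the clinical feature likelihoods) for each of the two hypotheses (using 1 − P(present | H) for each absent clinical feature):
  Mireth: 0.23 × 0.73 × (1 − 0.94) = 0.010074
  Miris infection: 0.24 × 0.64 × (1 − 0.58) = 0.064512
Posterior odds = 0.010074 / 0.064512 ≈ 0.156.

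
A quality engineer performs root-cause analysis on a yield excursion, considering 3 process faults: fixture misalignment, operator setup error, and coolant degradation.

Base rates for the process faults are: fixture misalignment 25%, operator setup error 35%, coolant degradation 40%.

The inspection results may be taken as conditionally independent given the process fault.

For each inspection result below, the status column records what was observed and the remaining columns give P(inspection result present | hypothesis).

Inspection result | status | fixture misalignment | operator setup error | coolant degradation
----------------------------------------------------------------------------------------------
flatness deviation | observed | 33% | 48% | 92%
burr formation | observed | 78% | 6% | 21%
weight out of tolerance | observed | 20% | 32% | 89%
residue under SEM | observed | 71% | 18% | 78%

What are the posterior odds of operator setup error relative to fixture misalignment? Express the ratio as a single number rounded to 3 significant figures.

Posterior odds equal prior odds times the likelihood ratio; only the two competing hypotheses matter.
  operator setup error: 0.35 × 0.48 × 0.06 × 0.32 × 0.18 = 0.00058061
  fixture misalignment: 0.25 × 0.33 × 0.78 × 0.20 × 0.71 = 0.0091377
Odds(operator setup error : fixture misalignment) = 0.00058061 / 0.0091377 ≈ 0.0635.

0.0635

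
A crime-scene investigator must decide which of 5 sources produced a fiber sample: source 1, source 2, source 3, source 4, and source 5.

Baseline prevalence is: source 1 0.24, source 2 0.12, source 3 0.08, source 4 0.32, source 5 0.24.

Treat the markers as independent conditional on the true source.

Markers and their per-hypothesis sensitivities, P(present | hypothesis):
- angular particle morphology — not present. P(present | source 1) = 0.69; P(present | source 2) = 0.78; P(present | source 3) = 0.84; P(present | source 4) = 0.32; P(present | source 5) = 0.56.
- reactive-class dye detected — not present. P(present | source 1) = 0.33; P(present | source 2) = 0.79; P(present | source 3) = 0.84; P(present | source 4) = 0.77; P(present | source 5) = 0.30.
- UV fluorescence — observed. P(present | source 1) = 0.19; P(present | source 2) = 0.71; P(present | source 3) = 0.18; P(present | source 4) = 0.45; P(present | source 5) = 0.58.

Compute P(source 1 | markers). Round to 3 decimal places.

Multiply each prior by the joint likelihood of the marker pattern (using 1 − P(present | H) for each absent marker):
  source 1: 0.24 × (1 − 0.69) × (1 − 0.33) × 0.19 = 0.0094711
  source 2: 0.12 × (1 − 0.78) × (1 − 0.79) × 0.71 = 0.0039362
  source 3: 0.08 × (1 − 0.84) × (1 − 0.84) × 0.18 = 0.00036864
  source 4: 0.32 × (1 − 0.32) × (1 − 0.77) × 0.45 = 0.022522
  source 5: 0.24 × (1 − 0.56) × (1 − 0.30) × 0.58 = 0.042874
Normalizing constant Z = 0.0094711 + 0.0039362 + 0.00036864 + 0.022522 + 0.042874 = 0.079171.
P(source 1 | evidence) = 0.0094711 / 0.079171 ≈ 0.120.

0.120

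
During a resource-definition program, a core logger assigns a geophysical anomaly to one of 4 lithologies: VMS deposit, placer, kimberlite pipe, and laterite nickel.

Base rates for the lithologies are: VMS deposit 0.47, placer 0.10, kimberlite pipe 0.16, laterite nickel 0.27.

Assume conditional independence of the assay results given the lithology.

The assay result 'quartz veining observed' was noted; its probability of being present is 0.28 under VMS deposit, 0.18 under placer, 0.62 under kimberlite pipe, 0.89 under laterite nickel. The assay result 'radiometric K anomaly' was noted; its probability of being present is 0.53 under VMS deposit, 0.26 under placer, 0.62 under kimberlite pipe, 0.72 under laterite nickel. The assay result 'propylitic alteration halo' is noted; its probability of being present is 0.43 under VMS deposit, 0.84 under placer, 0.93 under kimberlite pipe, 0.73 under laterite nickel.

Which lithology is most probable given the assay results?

laterite nickel

By Bayes' rule with conditional independence, the unnormalized weight for each hypothesis is prior × ∏ likelihoods:
  VMS deposit: 0.47 × 0.28 × 0.53 × 0.43 = 0.029992
  placer: 0.10 × 0.18 × 0.26 × 0.84 = 0.0039312
  kimberlite pipe: 0.16 × 0.62 × 0.62 × 0.93 = 0.057199
  laterite nickel: 0.27 × 0.89 × 0.72 × 0.73 = 0.1263
Marginal likelihood of the evidence = 0.21742.
P(VMS deposit | evidence) ≈ 0.029992 / 0.21742 ≈ 0.138
P(placer | evidence) ≈ 0.0039312 / 0.21742 ≈ 0.018
P(kimberlite pipe | evidence) ≈ 0.057199 / 0.21742 ≈ 0.263
P(laterite nickel | evidence) ≈ 0.1263 / 0.21742 ≈ 0.581
The largest is 0.581, so laterite nickel is most probable.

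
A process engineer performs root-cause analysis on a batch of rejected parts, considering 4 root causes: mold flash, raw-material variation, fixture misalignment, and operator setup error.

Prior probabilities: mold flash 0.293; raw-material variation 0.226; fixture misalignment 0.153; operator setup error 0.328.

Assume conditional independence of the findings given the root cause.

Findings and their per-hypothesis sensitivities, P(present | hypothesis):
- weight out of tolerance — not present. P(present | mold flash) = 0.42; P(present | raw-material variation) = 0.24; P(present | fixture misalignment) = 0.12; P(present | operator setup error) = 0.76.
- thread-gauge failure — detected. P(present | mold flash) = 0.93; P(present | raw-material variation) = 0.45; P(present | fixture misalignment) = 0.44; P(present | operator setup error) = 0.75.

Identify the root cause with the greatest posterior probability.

Multiply each prior by the joint likelihood of the evidence pattern (using 1 − P(present | H) for each absent finding):
  mold flash: 0.293 × (1 − 0.42) × 0.93 = 0.15804
  raw-material variation: 0.226 × (1 − 0.24) × 0.45 = 0.077292
  fixture misalignment: 0.153 × (1 − 0.12) × 0.44 = 0.059242
  operator setup error: 0.328 × (1 − 0.76) × 0.75 = 0.05904
The unnormalized weights sum to 0.35362.
P(mold flash | evidence) ≈ 0.15804 / 0.35362 ≈ 0.447
P(raw-material variation | evidence) ≈ 0.077292 / 0.35362 ≈ 0.219
P(fixture misalignment | evidence) ≈ 0.059242 / 0.35362 ≈ 0.168
P(operator setup error | evidence) ≈ 0.05904 / 0.35362 ≈ 0.167
The largest is 0.447, so mold flash is most probable.

mold flash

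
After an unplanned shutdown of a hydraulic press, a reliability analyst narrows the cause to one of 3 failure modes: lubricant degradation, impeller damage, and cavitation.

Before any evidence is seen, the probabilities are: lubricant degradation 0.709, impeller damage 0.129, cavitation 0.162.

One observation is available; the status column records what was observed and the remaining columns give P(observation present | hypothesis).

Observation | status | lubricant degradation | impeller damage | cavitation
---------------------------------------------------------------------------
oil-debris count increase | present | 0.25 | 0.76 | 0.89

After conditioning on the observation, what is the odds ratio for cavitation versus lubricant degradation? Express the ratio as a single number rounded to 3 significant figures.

Posterior odds equal prior odds times the likelihood ratio; only the two competing hypotheses matter.
  cavitation: 0.162 × 0.89 = 0.14418
  lubricant degradation: 0.709 × 0.25 = 0.17725
Odds(cavitation : lubricant degradation) = 0.14418 / 0.17725 ≈ 0.813.

0.813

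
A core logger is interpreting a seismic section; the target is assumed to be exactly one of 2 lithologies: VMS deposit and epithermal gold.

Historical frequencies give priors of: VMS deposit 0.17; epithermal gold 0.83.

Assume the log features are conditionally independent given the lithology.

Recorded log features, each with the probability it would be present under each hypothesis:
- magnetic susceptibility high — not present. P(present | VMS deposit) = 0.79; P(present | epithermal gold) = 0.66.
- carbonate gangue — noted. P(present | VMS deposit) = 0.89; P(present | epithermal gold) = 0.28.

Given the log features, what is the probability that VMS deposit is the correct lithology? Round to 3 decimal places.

By Bayes' rule with conditional independence, the unnormalized weight for each hypothesis is prior × ∏ likelihoods (using 1 − P(present | H) for each absent log feature):
  VMS deposit: 0.17 × (1 − 0.79) × 0.89 = 0.031773
  epithermal gold: 0.83 × (1 − 0.66) × 0.28 = 0.079016
Normalizing constant Z = 0.031773 + 0.079016 = 0.11079.
P(VMS deposit | evidence) = 0.031773 / 0.11079 ≈ 0.287.

0.287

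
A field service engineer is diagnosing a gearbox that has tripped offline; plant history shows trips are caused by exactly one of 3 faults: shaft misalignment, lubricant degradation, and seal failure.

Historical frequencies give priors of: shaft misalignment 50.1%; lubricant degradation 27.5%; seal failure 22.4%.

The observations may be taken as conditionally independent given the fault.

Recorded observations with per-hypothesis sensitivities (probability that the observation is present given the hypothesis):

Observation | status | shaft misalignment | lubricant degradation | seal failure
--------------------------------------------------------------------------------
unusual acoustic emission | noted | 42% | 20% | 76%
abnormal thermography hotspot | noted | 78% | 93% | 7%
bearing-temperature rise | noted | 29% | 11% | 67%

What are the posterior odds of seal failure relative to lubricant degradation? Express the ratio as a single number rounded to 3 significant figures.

Unnormalized posterior weight (prior times the observation likelihoods) for each of the two hypotheses:
  seal failure: 0.224 × 0.76 × 0.07 × 0.67 = 0.0079843
  lubricant degradation: 0.275 × 0.20 × 0.93 × 0.11 = 0.0056265
Posterior odds = 0.0079843 / 0.0056265 ≈ 1.42.

1.42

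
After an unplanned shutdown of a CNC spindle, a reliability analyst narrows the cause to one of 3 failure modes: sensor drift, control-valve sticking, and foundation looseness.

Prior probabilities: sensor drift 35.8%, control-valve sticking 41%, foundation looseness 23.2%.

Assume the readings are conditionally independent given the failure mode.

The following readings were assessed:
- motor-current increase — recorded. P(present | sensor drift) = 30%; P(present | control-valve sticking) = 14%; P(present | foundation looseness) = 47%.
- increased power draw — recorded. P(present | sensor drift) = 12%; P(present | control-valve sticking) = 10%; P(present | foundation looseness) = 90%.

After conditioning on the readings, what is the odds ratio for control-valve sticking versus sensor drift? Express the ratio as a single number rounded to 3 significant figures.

Posterior odds equal prior odds times the likelihood ratio; only the two competing hypotheses matter.
  control-valve sticking: 0.410 × 0.14 × 0.10 = 0.00574
  sensor drift: 0.358 × 0.30 × 0.12 = 0.012888
Posterior odds = 0.00574 / 0.012888 ≈ 0.445.

0.445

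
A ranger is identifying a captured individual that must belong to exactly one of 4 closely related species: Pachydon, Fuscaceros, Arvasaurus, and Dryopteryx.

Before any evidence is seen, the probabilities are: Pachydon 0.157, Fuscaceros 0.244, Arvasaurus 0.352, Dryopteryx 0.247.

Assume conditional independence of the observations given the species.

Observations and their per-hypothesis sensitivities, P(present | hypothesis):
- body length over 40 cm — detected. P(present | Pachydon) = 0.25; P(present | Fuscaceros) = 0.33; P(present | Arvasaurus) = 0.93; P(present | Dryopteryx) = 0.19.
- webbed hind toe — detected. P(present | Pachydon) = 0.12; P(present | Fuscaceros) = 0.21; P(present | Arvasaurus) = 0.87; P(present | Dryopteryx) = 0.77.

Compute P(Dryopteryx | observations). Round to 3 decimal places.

For each hypothesis, the unnormalized posterior weight is prior × product of the observation likelihoods:
  Pachydon: 0.157 × 0.25 × 0.12 = 0.00471
  Fuscaceros: 0.244 × 0.33 × 0.21 = 0.016909
  Arvasaurus: 0.352 × 0.93 × 0.87 = 0.2848
  Dryopteryx: 0.247 × 0.19 × 0.77 = 0.036136
The unnormalized weights sum to 0.34256.
P(Dryopteryx | evidence) = 0.036136 / 0.34256 ≈ 0.105.

0.105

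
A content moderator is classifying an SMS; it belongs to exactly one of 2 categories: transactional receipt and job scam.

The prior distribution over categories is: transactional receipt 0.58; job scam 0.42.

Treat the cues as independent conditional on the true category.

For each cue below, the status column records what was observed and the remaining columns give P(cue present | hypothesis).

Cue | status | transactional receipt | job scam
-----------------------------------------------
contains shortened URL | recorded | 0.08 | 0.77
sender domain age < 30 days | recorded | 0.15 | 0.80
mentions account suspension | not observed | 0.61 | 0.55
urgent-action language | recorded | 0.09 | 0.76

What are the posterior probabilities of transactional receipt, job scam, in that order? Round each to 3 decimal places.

For each hypothesis, the unnormalized posterior weight is prior × product of the cue likelihoods (using 1 − P(present | H) for each absent cue):
  transactional receipt: 0.58 × 0.08 × 0.15 × (1 − 0.61) × 0.09 = 0.0002443
  job scam: 0.42 × 0.77 × 0.80 × (1 − 0.55) × 0.76 = 0.088482
Normalizing constant Z = 0.0002443 + 0.088482 = 0.088727.
P(transactional receipt | evidence) = 0.0002443 / 0.088727 ≈ 0.003
P(job scam | evidence) = 0.088482 / 0.088727 ≈ 0.997

0.003, 0.997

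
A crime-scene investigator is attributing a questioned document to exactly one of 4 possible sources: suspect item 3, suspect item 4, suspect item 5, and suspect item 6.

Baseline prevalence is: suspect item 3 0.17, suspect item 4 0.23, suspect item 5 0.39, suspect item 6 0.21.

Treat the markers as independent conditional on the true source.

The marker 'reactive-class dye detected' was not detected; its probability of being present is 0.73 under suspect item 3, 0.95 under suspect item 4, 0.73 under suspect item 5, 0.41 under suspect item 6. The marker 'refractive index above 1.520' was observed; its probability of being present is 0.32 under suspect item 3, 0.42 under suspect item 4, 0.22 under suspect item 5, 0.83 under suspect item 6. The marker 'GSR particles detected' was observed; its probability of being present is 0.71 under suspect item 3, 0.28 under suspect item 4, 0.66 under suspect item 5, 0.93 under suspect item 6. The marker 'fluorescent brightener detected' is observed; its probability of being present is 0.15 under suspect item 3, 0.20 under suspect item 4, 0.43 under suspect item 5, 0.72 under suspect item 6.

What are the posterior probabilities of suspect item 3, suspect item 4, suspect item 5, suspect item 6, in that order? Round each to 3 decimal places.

0.020, 0.004, 0.085, 0.891

For each hypothesis, the unnormalized posterior weight is prior × product of the marker likelihoods (using 1 − P(present | H) for each absent marker):
  suspect item 3: 0.17 × (1 − 0.73) × 0.32 × 0.71 × 0.15 = 0.0015643
  suspect item 4: 0.23 × (1 − 0.95) × 0.42 × 0.28 × 0.20 = 0.00027048
  suspect item 5: 0.39 × (1 − 0.73) × 0.22 × 0.66 × 0.43 = 0.0065745
  suspect item 6: 0.21 × (1 − 0.41) × 0.83 × 0.93 × 0.72 = 0.06886
Normalizing constant Z = 0.0015643 + 0.00027048 + 0.0065745 + 0.06886 = 0.077269.
P(suspect item 3 | evidence) = 0.0015643 / 0.077269 ≈ 0.020
P(suspect item 4 | evidence) = 0.00027048 / 0.077269 ≈ 0.004
P(suspect item 5 | evidence) = 0.0065745 / 0.077269 ≈ 0.085
P(suspect item 6 | evidence) = 0.06886 / 0.077269 ≈ 0.891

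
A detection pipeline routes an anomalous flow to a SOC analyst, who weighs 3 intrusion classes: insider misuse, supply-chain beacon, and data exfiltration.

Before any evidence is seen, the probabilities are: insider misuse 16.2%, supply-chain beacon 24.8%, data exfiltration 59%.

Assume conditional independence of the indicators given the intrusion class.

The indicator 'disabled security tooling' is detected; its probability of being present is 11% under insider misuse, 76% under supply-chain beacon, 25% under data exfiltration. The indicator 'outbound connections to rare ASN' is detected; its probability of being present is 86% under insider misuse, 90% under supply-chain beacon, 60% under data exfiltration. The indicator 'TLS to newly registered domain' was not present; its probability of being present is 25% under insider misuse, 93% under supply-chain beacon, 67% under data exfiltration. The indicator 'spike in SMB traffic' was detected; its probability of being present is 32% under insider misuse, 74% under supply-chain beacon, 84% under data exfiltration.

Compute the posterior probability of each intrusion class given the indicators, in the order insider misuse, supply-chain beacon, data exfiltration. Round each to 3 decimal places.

0.099, 0.238, 0.663

For each hypothesis, the unnormalized posterior weight is prior × product of the indicator likelihoods (using 1 − P(present | H) for each absent indicator):
  insider misuse: 0.162 × 0.11 × 0.86 × (1 − 0.25) × 0.32 = 0.003678
  supply-chain beacon: 0.248 × 0.76 × 0.90 × (1 − 0.93) × 0.74 = 0.0087869
  data exfiltration: 0.590 × 0.25 × 0.60 × (1 − 0.67) × 0.84 = 0.024532
Normalizing constant Z = 0.003678 + 0.0087869 + 0.024532 = 0.036997.
P(insider misuse | evidence) = 0.003678 / 0.036997 ≈ 0.099
P(supply-chain beacon | evidence) = 0.0087869 / 0.036997 ≈ 0.238
P(data exfiltration | evidence) = 0.024532 / 0.036997 ≈ 0.663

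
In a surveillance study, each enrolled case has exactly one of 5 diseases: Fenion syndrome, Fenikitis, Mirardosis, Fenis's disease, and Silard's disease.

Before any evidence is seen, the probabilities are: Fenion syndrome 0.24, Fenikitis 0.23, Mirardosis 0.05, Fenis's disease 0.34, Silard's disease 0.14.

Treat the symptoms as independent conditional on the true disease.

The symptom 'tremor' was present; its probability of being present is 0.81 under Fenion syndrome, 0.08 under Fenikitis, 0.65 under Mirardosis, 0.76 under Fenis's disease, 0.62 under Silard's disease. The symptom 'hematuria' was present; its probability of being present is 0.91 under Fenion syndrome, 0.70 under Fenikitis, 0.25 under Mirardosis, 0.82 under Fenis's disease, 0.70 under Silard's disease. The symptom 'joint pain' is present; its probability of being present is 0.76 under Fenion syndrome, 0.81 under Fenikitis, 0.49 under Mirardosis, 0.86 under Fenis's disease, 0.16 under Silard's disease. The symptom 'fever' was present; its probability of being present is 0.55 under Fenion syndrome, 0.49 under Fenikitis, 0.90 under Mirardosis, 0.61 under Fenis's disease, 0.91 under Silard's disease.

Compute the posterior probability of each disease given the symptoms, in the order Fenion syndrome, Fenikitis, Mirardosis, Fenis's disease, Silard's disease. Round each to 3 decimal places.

By Bayes' rule with conditional independence, the unnormalized weight for each hypothesis is prior × ∏ likelihoods:
  Fenion syndrome: 0.24 × 0.81 × 0.91 × 0.76 × 0.55 = 0.073946
  Fenikitis: 0.23 × 0.08 × 0.70 × 0.81 × 0.49 = 0.0051121
  Mirardosis: 0.05 × 0.65 × 0.25 × 0.49 × 0.90 = 0.0035831
  Fenis's disease: 0.34 × 0.76 × 0.82 × 0.86 × 0.61 = 0.11116
  Silard's disease: 0.14 × 0.62 × 0.70 × 0.16 × 0.91 = 0.0088467
The unnormalized weights sum to 0.20264.
P(Fenion syndrome | evidence) = 0.073946 / 0.20264 ≈ 0.365
P(Fenikitis | evidence) = 0.0051121 / 0.20264 ≈ 0.025
P(Mirardosis | evidence) = 0.0035831 / 0.20264 ≈ 0.018
P(Fenis's disease | evidence) = 0.11116 / 0.20264 ≈ 0.549
P(Silard's disease | evidence) = 0.0088467 / 0.20264 ≈ 0.044

0.365, 0.025, 0.018, 0.549, 0.044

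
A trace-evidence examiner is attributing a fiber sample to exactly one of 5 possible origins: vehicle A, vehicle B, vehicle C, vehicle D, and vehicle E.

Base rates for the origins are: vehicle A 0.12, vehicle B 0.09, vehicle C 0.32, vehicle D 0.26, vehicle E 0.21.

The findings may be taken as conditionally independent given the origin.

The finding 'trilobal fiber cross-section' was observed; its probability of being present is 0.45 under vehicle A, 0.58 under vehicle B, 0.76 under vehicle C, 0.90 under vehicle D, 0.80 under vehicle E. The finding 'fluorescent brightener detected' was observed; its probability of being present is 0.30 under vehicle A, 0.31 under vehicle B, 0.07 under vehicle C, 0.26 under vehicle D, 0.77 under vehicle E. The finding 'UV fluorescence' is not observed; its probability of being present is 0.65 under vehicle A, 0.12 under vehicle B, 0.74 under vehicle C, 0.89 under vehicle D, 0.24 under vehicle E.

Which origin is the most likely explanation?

Multiply each prior by the joint likelihood of the evidence pattern (using 1 − P(present | H) for each absent finding):
  vehicle A: 0.12 × 0.45 × 0.30 × (1 − 0.65) = 0.00567
  vehicle B: 0.09 × 0.58 × 0.31 × (1 − 0.12) = 0.01424
  vehicle C: 0.32 × 0.76 × 0.07 × (1 − 0.74) = 0.0044262
  vehicle D: 0.26 × 0.90 × 0.26 × (1 − 0.89) = 0.0066924
  vehicle E: 0.21 × 0.80 × 0.77 × (1 − 0.24) = 0.098314
Marginal likelihood of the evidence = 0.12934.
P(vehicle A | evidence) ≈ 0.00567 / 0.12934 ≈ 0.044
P(vehicle B | evidence) ≈ 0.01424 / 0.12934 ≈ 0.110
P(vehicle C | evidence) ≈ 0.0044262 / 0.12934 ≈ 0.034
P(vehicle D | evidence) ≈ 0.0066924 / 0.12934 ≈ 0.052
P(vehicle E | evidence) ≈ 0.098314 / 0.12934 ≈ 0.760
The largest is 0.760, so vehicle E is most probable.

vehicle E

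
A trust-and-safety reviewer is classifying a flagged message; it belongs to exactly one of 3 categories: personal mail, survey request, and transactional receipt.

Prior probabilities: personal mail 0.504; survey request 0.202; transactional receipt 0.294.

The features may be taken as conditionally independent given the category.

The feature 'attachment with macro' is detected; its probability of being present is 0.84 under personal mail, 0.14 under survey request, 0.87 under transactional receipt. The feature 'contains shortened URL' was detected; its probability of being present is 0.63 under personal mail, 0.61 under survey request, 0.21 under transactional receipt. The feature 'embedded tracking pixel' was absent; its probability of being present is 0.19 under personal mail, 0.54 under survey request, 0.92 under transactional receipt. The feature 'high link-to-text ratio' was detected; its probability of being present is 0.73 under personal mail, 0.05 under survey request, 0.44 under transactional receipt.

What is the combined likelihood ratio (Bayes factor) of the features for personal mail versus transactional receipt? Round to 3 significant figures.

48.7

Take the product of per-feature likelihoods under each hypothesis (using 1 − P(present | H) for each absent feature), then divide.
  personal mail: 0.84 × 0.63 × (1 − 0.19) × 0.73 = 0.31292
  transactional receipt: 0.87 × 0.21 × (1 − 0.92) × 0.44 = 0.006431
Bayes factor = 0.31292 / 0.006431 ≈ 48.7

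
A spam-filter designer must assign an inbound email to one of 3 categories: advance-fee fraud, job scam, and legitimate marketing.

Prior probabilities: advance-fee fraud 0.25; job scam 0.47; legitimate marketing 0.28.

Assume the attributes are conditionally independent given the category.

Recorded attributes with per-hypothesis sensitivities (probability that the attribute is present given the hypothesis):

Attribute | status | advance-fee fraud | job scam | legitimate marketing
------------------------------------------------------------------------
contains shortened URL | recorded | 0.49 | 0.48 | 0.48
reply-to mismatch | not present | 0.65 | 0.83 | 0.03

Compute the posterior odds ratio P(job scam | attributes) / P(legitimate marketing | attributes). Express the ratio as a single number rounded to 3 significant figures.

Posterior odds equal prior odds times the likelihood ratio; only the two competing hypotheses matter (using 1 − P(present | H) for each absent attribute).
  job scam: 0.47 × 0.48 × (1 − 0.83) = 0.038352
  legitimate marketing: 0.28 × 0.48 × (1 − 0.03) = 0.13037
Posterior odds = 0.038352 / 0.13037 ≈ 0.294.

0.294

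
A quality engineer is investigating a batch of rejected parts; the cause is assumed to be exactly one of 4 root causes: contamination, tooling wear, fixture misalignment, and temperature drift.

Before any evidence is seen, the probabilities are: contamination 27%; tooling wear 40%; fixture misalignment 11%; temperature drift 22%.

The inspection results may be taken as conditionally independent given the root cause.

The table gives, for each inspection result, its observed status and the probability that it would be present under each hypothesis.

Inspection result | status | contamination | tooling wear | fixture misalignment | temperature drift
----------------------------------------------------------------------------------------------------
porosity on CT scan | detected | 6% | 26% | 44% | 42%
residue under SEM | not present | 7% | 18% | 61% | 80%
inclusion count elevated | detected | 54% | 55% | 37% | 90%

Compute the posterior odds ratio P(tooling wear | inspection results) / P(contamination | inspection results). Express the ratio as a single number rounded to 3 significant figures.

5.77

The normalizing constant cancels in an odds ratio, so compute prior × likelihood for the two hypotheses only (using 1 − P(present | H) for each absent inspection result):
  tooling wear: 0.40 × 0.26 × (1 − 0.18) × 0.55 = 0.046904
  contamination: 0.27 × 0.06 × (1 − 0.07) × 0.54 = 0.0081356
Posterior odds = 0.046904 / 0.0081356 ≈ 5.77.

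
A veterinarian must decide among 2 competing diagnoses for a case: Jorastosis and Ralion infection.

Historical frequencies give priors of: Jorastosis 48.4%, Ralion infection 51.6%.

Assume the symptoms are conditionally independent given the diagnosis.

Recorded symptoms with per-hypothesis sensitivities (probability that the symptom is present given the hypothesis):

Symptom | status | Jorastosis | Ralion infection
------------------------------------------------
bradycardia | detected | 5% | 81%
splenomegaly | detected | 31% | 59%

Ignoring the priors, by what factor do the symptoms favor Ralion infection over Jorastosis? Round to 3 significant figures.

30.8

Take the product of per-symptom likelihoods under each hypothesis, then divide.
  Ralion infection: 0.81 × 0.59 = 0.4779
  Jorastosis: 0.05 × 0.31 = 0.0155
Bayes factor = 0.4779 / 0.0155 ≈ 30.8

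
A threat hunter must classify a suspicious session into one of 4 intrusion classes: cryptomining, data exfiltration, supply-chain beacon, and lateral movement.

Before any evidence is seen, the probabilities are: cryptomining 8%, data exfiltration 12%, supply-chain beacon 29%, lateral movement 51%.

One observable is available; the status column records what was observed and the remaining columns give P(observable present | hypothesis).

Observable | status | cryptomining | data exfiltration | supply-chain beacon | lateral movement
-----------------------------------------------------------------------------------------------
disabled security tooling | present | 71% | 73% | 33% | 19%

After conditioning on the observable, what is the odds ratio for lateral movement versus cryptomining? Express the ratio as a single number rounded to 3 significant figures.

1.71

The normalizing constant cancels in an odds ratio, so compute prior × likelihood for the two hypotheses only:
  lateral movement: 0.51 × 0.19 = 0.0969
  cryptomining: 0.08 × 0.71 = 0.0568
Odds(lateral movement : cryptomining) = 0.0969 / 0.0568 ≈ 1.71.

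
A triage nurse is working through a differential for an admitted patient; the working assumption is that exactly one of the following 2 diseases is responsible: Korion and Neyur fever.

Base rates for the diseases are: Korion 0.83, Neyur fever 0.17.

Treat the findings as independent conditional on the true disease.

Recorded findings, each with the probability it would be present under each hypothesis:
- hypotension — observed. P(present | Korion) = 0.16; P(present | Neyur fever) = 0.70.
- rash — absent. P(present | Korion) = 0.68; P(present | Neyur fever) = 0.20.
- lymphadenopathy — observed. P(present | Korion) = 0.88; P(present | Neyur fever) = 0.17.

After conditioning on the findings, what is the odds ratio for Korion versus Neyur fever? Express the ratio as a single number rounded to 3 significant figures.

Posterior odds equal prior odds times the likelihood ratio; only the two competing hypotheses matter (using 1 − P(present | H) for each absent finding).
  Korion: 0.83 × 0.16 × (1 − 0.68) × 0.88 = 0.037396
  Neyur fever: 0.17 × 0.70 × (1 − 0.20) × 0.17 = 0.016184
Posterior odds = 0.037396 / 0.016184 ≈ 2.31.

2.31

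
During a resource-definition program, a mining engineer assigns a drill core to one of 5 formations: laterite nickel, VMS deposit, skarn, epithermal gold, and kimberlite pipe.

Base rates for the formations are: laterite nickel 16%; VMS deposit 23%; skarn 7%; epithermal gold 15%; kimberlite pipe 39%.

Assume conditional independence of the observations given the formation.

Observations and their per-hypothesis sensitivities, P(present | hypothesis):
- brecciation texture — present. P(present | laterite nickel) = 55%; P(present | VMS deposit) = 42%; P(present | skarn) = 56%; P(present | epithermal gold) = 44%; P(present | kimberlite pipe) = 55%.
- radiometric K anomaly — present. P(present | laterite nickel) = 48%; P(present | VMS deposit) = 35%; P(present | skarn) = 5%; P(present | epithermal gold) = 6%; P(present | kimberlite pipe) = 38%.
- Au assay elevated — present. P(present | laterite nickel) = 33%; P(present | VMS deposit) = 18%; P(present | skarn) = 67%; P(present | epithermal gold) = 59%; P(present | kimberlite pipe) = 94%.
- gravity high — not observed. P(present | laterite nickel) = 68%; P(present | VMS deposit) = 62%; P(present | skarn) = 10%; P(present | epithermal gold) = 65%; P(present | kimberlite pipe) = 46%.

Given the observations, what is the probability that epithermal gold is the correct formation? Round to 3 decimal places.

0.016

By Bayes' rule with conditional independence, the unnormalized weight for each hypothesis is prior × ∏ likelihoods (using 1 − P(present | H) for each absent observation):
  laterite nickel: 0.16 × 0.55 × 0.48 × 0.33 × (1 − 0.68) = 0.0044605
  VMS deposit: 0.23 × 0.42 × 0.35 × 0.18 × (1 − 0.62) = 0.0023126
  skarn: 0.07 × 0.56 × 0.05 × 0.67 × (1 − 0.10) = 0.0011819
  epithermal gold: 0.15 × 0.44 × 0.06 × 0.59 × (1 − 0.65) = 0.00081774
  kimberlite pipe: 0.39 × 0.55 × 0.38 × 0.94 × (1 − 0.46) = 0.041374
Normalizing constant Z = 0.0044605 + 0.0023126 + 0.0011819 + 0.00081774 + 0.041374 = 0.050147.
P(epithermal gold | evidence) = 0.00081774 / 0.050147 ≈ 0.016.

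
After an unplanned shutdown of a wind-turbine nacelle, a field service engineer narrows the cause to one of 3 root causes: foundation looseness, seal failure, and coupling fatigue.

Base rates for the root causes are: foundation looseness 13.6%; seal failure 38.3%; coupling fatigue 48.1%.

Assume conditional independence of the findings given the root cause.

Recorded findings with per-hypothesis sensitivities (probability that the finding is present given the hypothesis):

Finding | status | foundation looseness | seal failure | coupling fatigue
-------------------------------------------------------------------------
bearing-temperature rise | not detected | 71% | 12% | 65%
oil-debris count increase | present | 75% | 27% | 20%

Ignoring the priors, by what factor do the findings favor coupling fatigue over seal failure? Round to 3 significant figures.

The Bayes factor is the ratio of the joint likelihoods of the evidence pattern under the two hypotheses (using 1 − P(present | H) for each absent finding).
  coupling fatigue: (1 − 0.65) × 0.20 = 0.07
  seal failure: (1 − 0.12) × 0.27 = 0.2376
Bayes factor = 0.07 / 0.2376 ≈ 0.295

0.295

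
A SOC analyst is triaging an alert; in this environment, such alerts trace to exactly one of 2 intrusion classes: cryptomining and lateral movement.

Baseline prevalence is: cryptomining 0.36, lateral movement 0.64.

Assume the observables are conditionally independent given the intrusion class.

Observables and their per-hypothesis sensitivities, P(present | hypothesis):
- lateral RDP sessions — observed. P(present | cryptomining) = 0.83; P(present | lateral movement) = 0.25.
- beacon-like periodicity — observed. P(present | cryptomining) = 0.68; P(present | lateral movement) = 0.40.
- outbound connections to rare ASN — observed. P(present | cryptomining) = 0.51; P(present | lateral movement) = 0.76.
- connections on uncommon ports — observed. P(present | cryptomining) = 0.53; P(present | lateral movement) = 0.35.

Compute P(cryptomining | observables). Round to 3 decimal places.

For each hypothesis, the unnormalized posterior weight is prior × product of the observable likelihoods:
  cryptomining: 0.36 × 0.83 × 0.68 × 0.51 × 0.53 = 0.054921
  lateral movement: 0.64 × 0.25 × 0.40 × 0.76 × 0.35 = 0.017024
Normalizing constant Z = 0.054921 + 0.017024 = 0.071945.
P(cryptomining | evidence) = 0.054921 / 0.071945 ≈ 0.763.

0.763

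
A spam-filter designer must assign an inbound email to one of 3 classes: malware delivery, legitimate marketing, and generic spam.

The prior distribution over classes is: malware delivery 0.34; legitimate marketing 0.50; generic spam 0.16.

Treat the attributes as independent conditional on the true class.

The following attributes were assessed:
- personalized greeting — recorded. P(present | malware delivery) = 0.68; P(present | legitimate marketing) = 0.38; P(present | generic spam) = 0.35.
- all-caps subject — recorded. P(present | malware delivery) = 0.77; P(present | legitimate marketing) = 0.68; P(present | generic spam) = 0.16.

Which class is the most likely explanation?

Multiply each prior by the joint likelihood of the attribute pattern:
  malware delivery: 0.34 × 0.68 × 0.77 = 0.17802
  legitimate marketing: 0.50 × 0.38 × 0.68 = 0.1292
  generic spam: 0.16 × 0.35 × 0.16 = 0.00896
Normalizing constant Z = 0.17802 + 0.1292 + 0.00896 = 0.31618.
P(malware delivery | evidence) ≈ 0.17802 / 0.31618 ≈ 0.563
P(legitimate marketing | evidence) ≈ 0.1292 / 0.31618 ≈ 0.409
P(generic spam | evidence) ≈ 0.00896 / 0.31618 ≈ 0.028
The largest is 0.563, so malware delivery is most probable.

malware delivery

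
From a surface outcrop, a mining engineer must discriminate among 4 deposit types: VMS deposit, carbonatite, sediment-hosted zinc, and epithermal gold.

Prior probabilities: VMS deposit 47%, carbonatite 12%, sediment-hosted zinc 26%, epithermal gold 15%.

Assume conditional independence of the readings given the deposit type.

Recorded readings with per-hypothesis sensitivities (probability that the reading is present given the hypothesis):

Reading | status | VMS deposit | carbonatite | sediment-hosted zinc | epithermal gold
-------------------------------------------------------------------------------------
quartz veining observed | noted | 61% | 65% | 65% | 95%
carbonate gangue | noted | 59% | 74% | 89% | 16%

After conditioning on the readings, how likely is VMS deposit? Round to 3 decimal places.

Multiply each prior by the joint likelihood of the reading pattern:
  VMS deposit: 0.47 × 0.61 × 0.59 = 0.16915
  carbonatite: 0.12 × 0.65 × 0.74 = 0.05772
  sediment-hosted zinc: 0.26 × 0.65 × 0.89 = 0.15041
  epithermal gold: 0.15 × 0.95 × 0.16 = 0.0228
Marginal likelihood of the evidence = 0.40008.
P(VMS deposit | evidence) = 0.16915 / 0.40008 ≈ 0.423.

0.423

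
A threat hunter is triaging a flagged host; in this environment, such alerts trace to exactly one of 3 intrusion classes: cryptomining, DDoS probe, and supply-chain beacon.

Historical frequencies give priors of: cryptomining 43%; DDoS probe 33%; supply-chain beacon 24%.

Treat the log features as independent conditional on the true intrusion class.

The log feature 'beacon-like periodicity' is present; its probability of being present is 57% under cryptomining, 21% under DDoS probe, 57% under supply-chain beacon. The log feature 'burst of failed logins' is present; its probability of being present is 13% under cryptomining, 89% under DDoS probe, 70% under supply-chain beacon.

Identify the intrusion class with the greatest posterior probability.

By Bayes' rule with conditional independence, the unnormalized weight for each hypothesis is prior × ∏ likelihoods:
  cryptomining: 0.43 × 0.57 × 0.13 = 0.031863
  DDoS probe: 0.33 × 0.21 × 0.89 = 0.061677
  supply-chain beacon: 0.24 × 0.57 × 0.70 = 0.09576
The unnormalized weights sum to 0.1893.
P(cryptomining | evidence) ≈ 0.031863 / 0.1893 ≈ 0.168
P(DDoS probe | evidence) ≈ 0.061677 / 0.1893 ≈ 0.326
P(supply-chain beacon | evidence) ≈ 0.09576 / 0.1893 ≈ 0.506
The largest is 0.506, so supply-chain beacon is most probable.

supply-chain beacon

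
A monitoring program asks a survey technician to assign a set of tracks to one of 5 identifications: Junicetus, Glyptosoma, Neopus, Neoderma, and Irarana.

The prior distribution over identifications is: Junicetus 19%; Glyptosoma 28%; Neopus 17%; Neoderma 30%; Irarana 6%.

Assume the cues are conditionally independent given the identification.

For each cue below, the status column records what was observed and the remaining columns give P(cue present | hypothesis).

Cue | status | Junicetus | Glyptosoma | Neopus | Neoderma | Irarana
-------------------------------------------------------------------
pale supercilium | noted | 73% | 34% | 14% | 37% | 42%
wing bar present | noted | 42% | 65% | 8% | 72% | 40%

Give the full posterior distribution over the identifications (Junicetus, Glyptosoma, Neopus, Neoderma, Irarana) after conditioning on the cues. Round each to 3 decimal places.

0.275, 0.292, 0.009, 0.377, 0.048

For each hypothesis, the unnormalized posterior weight is prior × product of the cue likelihoods:
  Junicetus: 0.19 × 0.73 × 0.42 = 0.058254
  Glyptosoma: 0.28 × 0.34 × 0.65 = 0.06188
  Neopus: 0.17 × 0.14 × 0.08 = 0.001904
  Neoderma: 0.30 × 0.37 × 0.72 = 0.07992
  Irarana: 0.06 × 0.42 × 0.40 = 0.01008
Normalizing constant Z = 0.058254 + 0.06188 + 0.001904 + 0.07992 + 0.01008 = 0.21204.
P(Junicetus | evidence) = 0.058254 / 0.21204 ≈ 0.275
P(Glyptosoma | evidence) = 0.06188 / 0.21204 ≈ 0.292
P(Neopus | evidence) = 0.001904 / 0.21204 ≈ 0.009
P(Neoderma | evidence) = 0.07992 / 0.21204 ≈ 0.377
P(Irarana | evidence) = 0.01008 / 0.21204 ≈ 0.048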